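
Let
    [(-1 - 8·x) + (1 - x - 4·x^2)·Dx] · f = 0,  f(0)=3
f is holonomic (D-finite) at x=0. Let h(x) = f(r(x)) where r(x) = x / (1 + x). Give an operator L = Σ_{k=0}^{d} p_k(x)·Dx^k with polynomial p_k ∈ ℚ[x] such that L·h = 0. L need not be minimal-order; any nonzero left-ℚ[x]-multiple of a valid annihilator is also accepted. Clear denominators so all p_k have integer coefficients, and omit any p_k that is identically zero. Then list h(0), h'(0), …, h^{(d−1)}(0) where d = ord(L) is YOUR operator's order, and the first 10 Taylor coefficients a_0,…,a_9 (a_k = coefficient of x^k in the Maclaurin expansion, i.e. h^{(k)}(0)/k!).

L = (1 + 9·x) + (-1 - 2·x + 3·x^2 + 4·x^3)·Dx  (order 1).
h: a_k = 3, 3, 12, 0, 48, -48, 240, -432, 1392, -3120, …
ICs: h(0) = 3.

f: a_k = 3, 3, 15, 27, 87, 195, 543, 1323, 3495, 8787, …
Change of var in L_f (x↦r) gives L₀.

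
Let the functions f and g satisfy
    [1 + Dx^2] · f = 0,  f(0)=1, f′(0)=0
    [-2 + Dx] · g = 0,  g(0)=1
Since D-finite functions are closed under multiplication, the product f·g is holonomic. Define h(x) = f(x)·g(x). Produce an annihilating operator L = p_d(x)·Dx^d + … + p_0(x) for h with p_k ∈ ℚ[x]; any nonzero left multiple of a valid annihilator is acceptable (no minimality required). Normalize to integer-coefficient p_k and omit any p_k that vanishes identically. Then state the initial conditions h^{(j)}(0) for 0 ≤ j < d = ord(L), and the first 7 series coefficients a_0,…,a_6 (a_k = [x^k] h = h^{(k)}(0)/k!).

L = 5 - 4·Dx + Dx^2  (order 2).
h: a_k = 1, 2, 3/2, 1/3, -7/24, -19/60, -13/80, …
ICs: h(0) = 1, h′(0) = 2.

f: a_k = 1, 0, -1/2, 0, 1/24, 0, -1/720, …
g: a_k = 1, 2, 2, 4/3, 2/3, 4/15, 4/45, …
f·g: L₀ = L_f ⊗_s L_g, ord ≤ 2·1.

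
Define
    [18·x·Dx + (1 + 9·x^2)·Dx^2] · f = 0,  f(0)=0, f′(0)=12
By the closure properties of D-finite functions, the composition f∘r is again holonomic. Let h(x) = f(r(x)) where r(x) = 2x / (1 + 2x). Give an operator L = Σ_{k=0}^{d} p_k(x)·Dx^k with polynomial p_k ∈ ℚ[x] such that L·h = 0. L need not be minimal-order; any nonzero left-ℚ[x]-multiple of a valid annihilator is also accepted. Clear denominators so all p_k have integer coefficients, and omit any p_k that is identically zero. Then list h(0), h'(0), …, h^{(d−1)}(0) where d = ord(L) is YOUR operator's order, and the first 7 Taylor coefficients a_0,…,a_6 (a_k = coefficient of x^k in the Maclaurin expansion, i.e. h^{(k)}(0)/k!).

L = (4 + 80·x)·Dx + (1 + 4·x + 40·x^2)·Dx^2  (order 2).
h: a_k = 0, 24, -48, -192, 1536, -1536/5, -39936, …
ICs: h(0) = 0, h′(0) = 24.

f: a_k = 0, 12, 0, -36, 0, 972/5, 0, …
L₀ from L_f via x↦r, Dx↦r'^{-1}Dx.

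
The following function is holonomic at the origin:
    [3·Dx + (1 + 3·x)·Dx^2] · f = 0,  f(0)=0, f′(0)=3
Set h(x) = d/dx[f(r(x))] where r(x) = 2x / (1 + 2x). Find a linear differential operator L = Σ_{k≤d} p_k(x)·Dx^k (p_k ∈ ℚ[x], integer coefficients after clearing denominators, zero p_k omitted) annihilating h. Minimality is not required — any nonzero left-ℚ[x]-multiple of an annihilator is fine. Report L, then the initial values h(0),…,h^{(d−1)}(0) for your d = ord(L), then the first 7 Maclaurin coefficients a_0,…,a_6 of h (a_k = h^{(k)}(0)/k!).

L = (10 + 32·x) + (1 + 10·x + 16·x^2)·Dx  (order 1).
h: a_k = 6, -60, 504, -4080, 32736, -262080, 2097024, …
ICs: h(0) = 6.

f: a_k = 0, 3, -9/2, 9, -81/4, 243/5, -243/2, …
h₀=f(r): pull back L_f along r ⇒ L₀.
Derive L from L₀ (diff closure).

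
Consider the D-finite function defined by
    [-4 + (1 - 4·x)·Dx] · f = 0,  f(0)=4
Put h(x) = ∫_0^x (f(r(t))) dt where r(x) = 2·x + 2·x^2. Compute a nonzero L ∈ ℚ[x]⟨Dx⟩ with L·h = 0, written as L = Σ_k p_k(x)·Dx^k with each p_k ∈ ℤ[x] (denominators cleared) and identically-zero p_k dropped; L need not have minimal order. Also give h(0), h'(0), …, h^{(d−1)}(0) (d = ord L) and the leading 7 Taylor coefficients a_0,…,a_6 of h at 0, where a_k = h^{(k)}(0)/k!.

L = (8 + 16·x)·Dx + (-1 + 8·x + 8·x^2)·Dx^2  (order 2).
h: a_k = 0, 4, 16, 96, 640, 22784/5, 33792, …
ICs: h(0) = 0, h′(0) = 4.

f: a_k = 4, 16, 64, 256, 1024, 4096, 16384, …
f∘r: x↦r, Dx↦Dx/r' in L_f ⇒ L₀.
Integrate: L := L₀·Dx.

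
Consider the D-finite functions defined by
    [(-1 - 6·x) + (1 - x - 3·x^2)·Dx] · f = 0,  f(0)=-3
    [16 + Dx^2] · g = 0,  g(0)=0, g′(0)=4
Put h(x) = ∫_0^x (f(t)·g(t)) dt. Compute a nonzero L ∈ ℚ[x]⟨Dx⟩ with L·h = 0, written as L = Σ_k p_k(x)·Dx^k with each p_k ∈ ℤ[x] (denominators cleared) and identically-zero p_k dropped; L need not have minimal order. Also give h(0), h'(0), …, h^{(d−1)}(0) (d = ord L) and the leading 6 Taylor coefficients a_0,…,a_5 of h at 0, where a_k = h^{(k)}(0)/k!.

L = (-10 + 16·x + 48·x^2)·Dx + (2 + 12·x)·Dx^2 + (-1 + x + 3·x^2)·Dx^3  (order 3).
h: a_k = 0, 0, -6, -4, -4, -52/5, …
ICs: h(0) = 0, h′(0) = 0, h′′(0) = -12.

f: a_k = -3, -3, -12, -21, -57, -120, …
g: a_k = 0, 4, 0, -32/3, 0, 128/15, …
Sym-product of L_f,L_g gives L₀ (≤ ord 2).
∫: right-multiply L₀ by Dx.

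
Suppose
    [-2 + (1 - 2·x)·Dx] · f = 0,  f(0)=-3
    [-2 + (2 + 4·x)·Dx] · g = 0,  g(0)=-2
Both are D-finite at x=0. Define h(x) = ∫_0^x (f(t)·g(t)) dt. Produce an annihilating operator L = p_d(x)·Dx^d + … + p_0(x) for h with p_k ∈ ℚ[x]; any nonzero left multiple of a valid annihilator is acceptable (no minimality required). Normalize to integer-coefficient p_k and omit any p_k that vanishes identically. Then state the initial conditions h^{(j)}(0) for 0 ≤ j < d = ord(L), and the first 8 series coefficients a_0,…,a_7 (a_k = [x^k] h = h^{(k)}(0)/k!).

f: a_k = -3, -6, -12, -24, -48, -96, -192, -384, …
g: a_k = -2, -2, 1, -1, 5/4, -7/4, 21/8, -33/8, …
f·g: L₀ = L_f ⊗_s L_g, ord ≤ 1·1.
h=∫h₀ ⇒ L = L₀·Dx.
L = (3 + 2·x)·Dx + (-1 + 4·x^2)·Dx^2  (order 2).
h: a_k = 0, 6, 9, 11, 69/4, 537/20, 365/8, 4317/56, …
ICs: h(0) = 0, h′(0) = 6.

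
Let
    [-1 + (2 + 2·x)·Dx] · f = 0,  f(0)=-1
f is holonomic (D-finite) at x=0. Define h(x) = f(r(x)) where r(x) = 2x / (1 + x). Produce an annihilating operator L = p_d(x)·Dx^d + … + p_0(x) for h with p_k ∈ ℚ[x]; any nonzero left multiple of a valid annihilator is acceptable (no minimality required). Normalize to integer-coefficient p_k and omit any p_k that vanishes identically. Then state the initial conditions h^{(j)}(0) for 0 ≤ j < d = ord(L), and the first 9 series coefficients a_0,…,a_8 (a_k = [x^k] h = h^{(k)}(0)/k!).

f: a_k = -1, -1/2, 1/8, -1/16, 5/128, -7/256, 21/1024, -33/2048, 429/32768, …
Change of var in L_f (x↦r) gives L₀.
L = -1 + (1 + 4·x + 3·x^2)·Dx  (order 1).
h: a_k = -1, -1, 3/2, -5/2, 37/8, -75/8, 327/16, -753/16, 14445/128, …
ICs: h(0) = -1.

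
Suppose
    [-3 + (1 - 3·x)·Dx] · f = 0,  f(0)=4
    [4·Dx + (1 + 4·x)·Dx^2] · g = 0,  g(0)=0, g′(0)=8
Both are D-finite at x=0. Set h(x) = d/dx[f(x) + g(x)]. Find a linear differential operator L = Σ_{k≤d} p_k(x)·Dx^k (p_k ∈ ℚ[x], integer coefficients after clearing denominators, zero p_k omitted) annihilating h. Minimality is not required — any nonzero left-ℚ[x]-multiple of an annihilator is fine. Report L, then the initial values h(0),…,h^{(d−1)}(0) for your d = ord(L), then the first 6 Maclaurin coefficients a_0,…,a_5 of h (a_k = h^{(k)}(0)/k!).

L = (204 + 144·x) + (11 + 312·x + 288·x^2)·Dx + (-5 - 11·x + 54·x^2 + 72·x^3)·Dx^2  (order 2).
h: a_k = 20, 40, 452, 784, 6908, 9304, …
ICs: h(0) = 20, h′(0) = 40.

f: a_k = 4, 12, 36, 108, 324, 972, …
g: a_k = 0, 8, -16, 128/3, -128, 2048/5, …
f+g: L₀ = lclm(L_f,L_g), ord ≤ 1+2.
h₀' ⇒ L via d/dx closure of L₀.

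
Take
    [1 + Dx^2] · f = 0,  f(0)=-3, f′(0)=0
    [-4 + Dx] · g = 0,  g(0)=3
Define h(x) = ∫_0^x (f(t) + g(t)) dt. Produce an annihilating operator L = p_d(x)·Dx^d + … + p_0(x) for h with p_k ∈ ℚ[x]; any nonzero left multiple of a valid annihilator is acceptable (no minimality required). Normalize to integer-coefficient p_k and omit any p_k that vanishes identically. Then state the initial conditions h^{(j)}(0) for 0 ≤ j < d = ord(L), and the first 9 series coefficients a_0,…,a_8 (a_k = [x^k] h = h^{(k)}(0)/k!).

L = -4·Dx + Dx^2 - 4·Dx^3 + Dx^4  (order 4).
h: a_k = 0, 0, 6, 17/2, 8, 51/8, 64/15, 4097/1680, 128/105, …
ICs: h(0) = 0, h′(0) = 0, h′′(0) = 12, h′′′(0) = 51.

f: a_k = -3, 0, 3/2, 0, -1/8, 0, 1/240, 0, -1/13440, …
g: a_k = 3, 12, 24, 32, 32, 128/5, 256/15, 1024/105, 512/105, …
L₀ := lclm(L_f,L_g); ord L₀ ≤ 2+1.
∫: right-multiply L₀ by Dx.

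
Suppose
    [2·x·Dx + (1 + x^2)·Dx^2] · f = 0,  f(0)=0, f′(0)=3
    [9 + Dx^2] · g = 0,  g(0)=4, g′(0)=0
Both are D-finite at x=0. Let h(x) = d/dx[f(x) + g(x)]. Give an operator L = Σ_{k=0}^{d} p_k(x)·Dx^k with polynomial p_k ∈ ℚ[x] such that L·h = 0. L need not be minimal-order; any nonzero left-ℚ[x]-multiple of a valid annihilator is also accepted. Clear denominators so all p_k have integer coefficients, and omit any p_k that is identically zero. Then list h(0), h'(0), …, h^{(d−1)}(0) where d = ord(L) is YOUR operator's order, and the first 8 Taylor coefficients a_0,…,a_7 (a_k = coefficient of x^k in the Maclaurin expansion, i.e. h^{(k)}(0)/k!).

L = (-54·x + 540·x^3 + 162·x^5) + (63 + 279·x^2 + 297·x^4 + 81·x^6)·Dx + (-6·x + 60·x^3 + 18·x^5)·Dx^2 + (7 + 31·x^2 + 33·x^4 + 9·x^6)·Dx^3  (order 3).
h: a_k = 3, -36, -3, 54, 3, -243/10, -3, 729/140, …
ICs: h(0) = 3, h′(0) = -36, h′′(0) = -6.

f: a_k = 0, 3, 0, -1, 0, 3/5, 0, -3/7, …
g: a_k = 4, 0, -18, 0, 27/2, 0, -81/20, 0, …
f+g: L₀ = lclm(L_f,L_g), ord ≤ 2+2.
Differentiate: ansatz ord ≤ ord L₀ ⇒ L.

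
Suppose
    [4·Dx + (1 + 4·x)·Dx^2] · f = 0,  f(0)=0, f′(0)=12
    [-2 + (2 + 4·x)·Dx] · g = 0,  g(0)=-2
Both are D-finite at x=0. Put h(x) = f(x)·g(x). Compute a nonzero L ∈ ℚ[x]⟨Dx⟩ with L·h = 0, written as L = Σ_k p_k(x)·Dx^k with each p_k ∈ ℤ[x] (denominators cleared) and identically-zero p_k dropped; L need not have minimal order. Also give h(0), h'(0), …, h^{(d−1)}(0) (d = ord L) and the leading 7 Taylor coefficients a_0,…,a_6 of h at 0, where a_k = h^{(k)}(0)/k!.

f: a_k = 0, 12, -24, 64, -192, 3072/5, -2048, …
g: a_k = -2, -2, 1, -1, 5/4, -7/4, 21/8, …
Sym-product of L_f,L_g gives L₀ (≤ ord 2).
L = (-1 + 4·x) + (2 + 4·x)·Dx + (1 + 8·x + 20·x^2 + 16·x^3)·Dx^2  (order 2).
h: a_k = 0, -24, 24, -68, 220, -3709/5, 12801/5, …
ICs: h(0) = 0, h′(0) = -24.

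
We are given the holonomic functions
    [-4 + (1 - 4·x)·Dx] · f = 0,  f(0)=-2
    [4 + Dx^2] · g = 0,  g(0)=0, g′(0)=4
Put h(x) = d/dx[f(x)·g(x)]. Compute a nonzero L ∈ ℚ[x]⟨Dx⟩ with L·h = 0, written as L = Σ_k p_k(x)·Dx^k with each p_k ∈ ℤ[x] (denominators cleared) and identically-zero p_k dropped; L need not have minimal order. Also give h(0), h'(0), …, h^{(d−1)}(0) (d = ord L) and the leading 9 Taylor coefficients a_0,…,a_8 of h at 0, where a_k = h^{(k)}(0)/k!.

L = (-28 - 32·x + 64·x^2) + (-8 + 32·x)·Dx + (1 - 8·x + 16·x^2)·Dx^2  (order 2).
h: a_k = -8, -64, -368, -5888/3, -29456/3, -235648/5, -9897184/45, -316709888/315, -203599216/45, …
ICs: h(0) = -8, h′(0) = -64.

f: a_k = -2, -8, -32, -128, -512, -2048, -8192, -32768, -131072, …
g: a_k = 0, 4, 0, -8/3, 0, 8/15, 0, -16/315, 0, …
h₀=f·g: eliminate ⇒ L₀, order ≤ 1·2.
Differentiate: ansatz ord ≤ ord L₀ ⇒ L.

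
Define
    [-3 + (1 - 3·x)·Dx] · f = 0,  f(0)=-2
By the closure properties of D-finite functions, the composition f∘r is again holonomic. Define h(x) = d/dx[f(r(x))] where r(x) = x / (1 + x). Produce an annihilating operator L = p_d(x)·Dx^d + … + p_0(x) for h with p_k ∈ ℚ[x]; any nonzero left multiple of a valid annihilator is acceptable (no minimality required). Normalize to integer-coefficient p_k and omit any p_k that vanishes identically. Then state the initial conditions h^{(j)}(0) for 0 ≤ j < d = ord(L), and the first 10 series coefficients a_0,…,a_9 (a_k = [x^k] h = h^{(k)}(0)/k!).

f: a_k = -2, -6, -18, -54, -162, -486, -1458, -4374, -13122, -39366, …
Change of var in L_f (x↦r) gives L₀.
Differentiate: ansatz ord ≤ ord L₀ ⇒ L.
L = 4 + (-1 + 2·x)·Dx  (order 1).
h: a_k = -6, -24, -72, -192, -480, -1152, -2688, -6144, -13824, -30720, …
ICs: h(0) = -6.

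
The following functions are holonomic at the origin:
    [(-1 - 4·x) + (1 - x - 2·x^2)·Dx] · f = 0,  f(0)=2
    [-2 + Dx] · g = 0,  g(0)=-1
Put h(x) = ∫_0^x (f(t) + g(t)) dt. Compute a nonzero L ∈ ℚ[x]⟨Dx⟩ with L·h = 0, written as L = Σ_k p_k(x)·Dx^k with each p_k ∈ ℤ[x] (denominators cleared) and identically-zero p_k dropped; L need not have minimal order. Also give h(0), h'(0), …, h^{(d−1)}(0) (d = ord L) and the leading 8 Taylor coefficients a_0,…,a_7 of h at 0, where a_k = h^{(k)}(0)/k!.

f: a_k = 2, 2, 6, 10, 22, 42, 86, 170, …
g: a_k = -1, -2, -2, -4/3, -2/3, -4/15, -4/45, -8/315, …
Sum ⇒ L₀ = lclm(L_f,L_g) in ℚ(x)⟨Dx⟩.
Integrate: L := L₀·Dx.
L = (-8 - 12·x - 72·x^2 - 32·x^3)·Dx + (2 + 20·x + 36·x^2 - 16·x^3 - 16·x^4)·Dx^2 + (1 - 7·x + 16·x^3 + 8·x^4)·Dx^3  (order 3).
h: a_k = 0, 1, 0, 4/3, 13/6, 64/15, 313/45, 3866/315, …
ICs: h(0) = 0, h′(0) = 1, h′′(0) = 0.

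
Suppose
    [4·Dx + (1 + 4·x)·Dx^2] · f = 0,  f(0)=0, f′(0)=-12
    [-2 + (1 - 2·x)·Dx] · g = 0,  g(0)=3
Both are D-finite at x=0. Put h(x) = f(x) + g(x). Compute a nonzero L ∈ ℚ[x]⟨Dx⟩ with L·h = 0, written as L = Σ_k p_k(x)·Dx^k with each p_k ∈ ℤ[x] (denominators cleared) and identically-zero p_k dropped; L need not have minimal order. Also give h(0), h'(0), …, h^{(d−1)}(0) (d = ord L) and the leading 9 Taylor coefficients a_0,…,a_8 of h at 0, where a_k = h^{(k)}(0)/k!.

f: a_k = 0, -12, 24, -64, 192, -3072/5, 2048, -49152/7, 24576, …
g: a_k = 3, 6, 12, 24, 48, 96, 192, 384, 768, …
Sum ⇒ L₀ = lclm(L_f,L_g) in ℚ(x)⟨Dx⟩.
L = (-28 - 16·x)·Dx + (1 - 40·x - 32·x^2)·Dx^2 + (1 + 3·x - 6·x^2 - 8·x^3)·Dx^3  (order 3).
h: a_k = 3, -6, 36, -40, 240, -2592/5, 2240, -46464/7, 25344, …
ICs: h(0) = 3, h′(0) = -6, h′′(0) = 72.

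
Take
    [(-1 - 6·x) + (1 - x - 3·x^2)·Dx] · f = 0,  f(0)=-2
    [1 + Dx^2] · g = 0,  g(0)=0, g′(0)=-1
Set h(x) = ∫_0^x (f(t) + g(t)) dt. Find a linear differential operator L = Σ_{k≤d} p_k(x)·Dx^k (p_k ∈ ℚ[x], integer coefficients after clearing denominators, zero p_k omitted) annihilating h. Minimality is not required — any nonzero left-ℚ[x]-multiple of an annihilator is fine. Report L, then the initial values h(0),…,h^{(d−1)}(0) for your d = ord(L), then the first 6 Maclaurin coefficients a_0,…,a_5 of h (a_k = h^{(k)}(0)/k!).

f: a_k = -2, -2, -8, -14, -38, -80, …
g: a_k = 0, -1, 0, 1/6, 0, -1/120, …
f+g: L₀ = lclm(L_f,L_g), ord ≤ 1+2.
h=∫h₀ ⇒ L = L₀·Dx.
L = (43 + 292·x + 307·x^2 + 624·x^3 + 45·x^4 + 54·x^5)·Dx + (-9 - 7·x - 6·x^2 + 91·x^3 + 144·x^4 + 27·x^5 + 27·x^6)·Dx^2 + (43 + 292·x + 307·x^2 + 624·x^3 + 45·x^4 + 54·x^5)·Dx^3 + (-9 - 7·x - 6·x^2 + 91·x^3 + 144·x^4 + 27·x^5 + 27·x^6)·Dx^4  (order 4).
h: a_k = 0, -2, -3/2, -8/3, -83/24, -38/5, …
ICs: h(0) = 0, h′(0) = -2, h′′(0) = -3, h′′′(0) = -16.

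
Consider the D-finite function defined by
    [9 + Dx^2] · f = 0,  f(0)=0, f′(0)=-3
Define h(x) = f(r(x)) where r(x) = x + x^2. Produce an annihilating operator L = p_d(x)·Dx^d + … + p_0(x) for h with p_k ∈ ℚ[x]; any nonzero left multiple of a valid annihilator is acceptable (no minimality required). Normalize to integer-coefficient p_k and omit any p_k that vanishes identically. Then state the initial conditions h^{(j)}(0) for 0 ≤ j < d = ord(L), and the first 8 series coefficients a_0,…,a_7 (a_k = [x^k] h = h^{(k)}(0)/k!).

f: a_k = 0, -3, 0, 9/2, 0, -81/40, 0, 243/560, …
Substitute x→r, Dx→(1/r')Dx; clear ⇒ L₀.
L = (9 + 54·x + 108·x^2 + 72·x^3) - 2·Dx + (1 + 2·x)·Dx^2  (order 2).
h: a_k = 0, -3, -3, 9/2, 27/2, 459/40, -45/8, -11097/560, …
ICs: h(0) = 0, h′(0) = -3.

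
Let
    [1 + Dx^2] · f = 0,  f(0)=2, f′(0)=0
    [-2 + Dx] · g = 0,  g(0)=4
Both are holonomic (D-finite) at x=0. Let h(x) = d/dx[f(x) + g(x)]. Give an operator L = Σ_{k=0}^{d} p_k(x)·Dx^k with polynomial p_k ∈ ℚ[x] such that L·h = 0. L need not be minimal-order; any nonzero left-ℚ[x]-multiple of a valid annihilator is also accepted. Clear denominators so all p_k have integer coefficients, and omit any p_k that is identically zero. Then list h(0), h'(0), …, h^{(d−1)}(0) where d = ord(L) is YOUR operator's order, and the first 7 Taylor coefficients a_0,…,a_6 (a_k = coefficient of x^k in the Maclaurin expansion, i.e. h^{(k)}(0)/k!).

L = 2 - Dx + 2·Dx^2 - Dx^3  (order 3).
h: a_k = 8, 14, 16, 11, 16/3, 127/60, 32/45, …
ICs: h(0) = 8, h′(0) = 14, h′′(0) = 32.

f: a_k = 2, 0, -1, 0, 1/12, 0, -1/360, …
g: a_k = 4, 8, 8, 16/3, 8/3, 16/15, 16/45, …
f+g: L₀ = lclm(L_f,L_g), ord ≤ 2+1.
h₀' ⇒ L via d/dx closure of L₀.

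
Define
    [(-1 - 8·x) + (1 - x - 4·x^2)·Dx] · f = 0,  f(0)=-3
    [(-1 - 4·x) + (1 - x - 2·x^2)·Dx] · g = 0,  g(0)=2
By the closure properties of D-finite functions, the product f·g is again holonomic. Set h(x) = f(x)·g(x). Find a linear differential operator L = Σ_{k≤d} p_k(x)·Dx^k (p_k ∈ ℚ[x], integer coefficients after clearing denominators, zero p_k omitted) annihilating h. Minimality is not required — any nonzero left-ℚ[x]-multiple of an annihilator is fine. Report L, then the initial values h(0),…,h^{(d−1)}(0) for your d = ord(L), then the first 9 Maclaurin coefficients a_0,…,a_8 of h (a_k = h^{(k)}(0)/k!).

f: a_k = -3, -3, -15, -27, -87, -195, -543, -1323, -3495, …
g: a_k = 2, 2, 6, 10, 22, 42, 86, 170, 342, …
h₀=f·g: eliminate ⇒ L₀, order ≤ 1·1.
L = (-2 - 10·x + 18·x^2 + 32·x^3) + (1 - 2·x - 5·x^2 + 6·x^3 + 8·x^4)·Dx  (order 1).
h: a_k = -6, -12, -54, -132, -414, -1068, -2982, -7764, -20718, …
ICs: h(0) = -6.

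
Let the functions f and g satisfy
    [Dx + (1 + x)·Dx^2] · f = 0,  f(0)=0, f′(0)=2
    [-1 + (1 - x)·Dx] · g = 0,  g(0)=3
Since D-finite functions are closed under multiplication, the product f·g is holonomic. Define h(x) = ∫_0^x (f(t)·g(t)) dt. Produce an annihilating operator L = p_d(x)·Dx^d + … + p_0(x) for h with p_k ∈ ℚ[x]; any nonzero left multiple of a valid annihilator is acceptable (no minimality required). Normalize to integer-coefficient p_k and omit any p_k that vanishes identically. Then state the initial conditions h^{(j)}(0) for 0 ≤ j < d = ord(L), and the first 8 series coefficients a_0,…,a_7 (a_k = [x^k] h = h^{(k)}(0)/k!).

L = Dx + (1 + 3·x)·Dx^2 + (-1 + x^2)·Dx^3  (order 3).
h: a_k = 0, 0, 3, 1, 5/4, 7/10, 47/60, 37/70, …
ICs: h(0) = 0, h′(0) = 0, h′′(0) = 6.

f: a_k = 0, 2, -1, 2/3, -1/2, 2/5, -1/3, 2/7, …
g: a_k = 3, 3, 3, 3, 3, 3, 3, 3, …
L₀ := L_f ⊗_s L_g (sym. prod.), ord ≤ 2.
Integrate: L := L₀·Dx.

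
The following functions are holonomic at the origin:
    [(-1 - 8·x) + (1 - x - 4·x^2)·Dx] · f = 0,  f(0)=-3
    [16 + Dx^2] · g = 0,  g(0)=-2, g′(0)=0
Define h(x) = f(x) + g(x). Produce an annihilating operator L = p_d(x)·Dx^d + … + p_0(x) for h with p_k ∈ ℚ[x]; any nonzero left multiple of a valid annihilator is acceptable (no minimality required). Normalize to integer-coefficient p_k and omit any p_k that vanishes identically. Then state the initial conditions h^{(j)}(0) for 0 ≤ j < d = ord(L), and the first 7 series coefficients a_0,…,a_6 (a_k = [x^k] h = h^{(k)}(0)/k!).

f: a_k = -3, -3, -15, -27, -87, -195, -543, …
g: a_k = -2, 0, 16, 0, -64/3, 0, 512/45, …
f+g: L₀ = lclm(L_f,L_g), ord ≤ 1+2.
L = (560 + 4608·x + 1664·x^2 + 6144·x^3 + 10240·x^4 + 16384·x^5) + (-208 + 272·x + 896·x^2 - 1408·x^3 - 1536·x^4 + 6144·x^5 + 8192·x^6)·Dx + (35 + 288·x + 104·x^2 + 384·x^3 + 640·x^4 + 1024·x^5)·Dx^2 + (-13 + 17·x + 56·x^2 - 88·x^3 - 96·x^4 + 384·x^5 + 512·x^6)·Dx^3  (order 3).
h: a_k = -5, -3, 1, -27, -325/3, -195, -23923/45, …
ICs: h(0) = -5, h′(0) = -3, h′′(0) = 2.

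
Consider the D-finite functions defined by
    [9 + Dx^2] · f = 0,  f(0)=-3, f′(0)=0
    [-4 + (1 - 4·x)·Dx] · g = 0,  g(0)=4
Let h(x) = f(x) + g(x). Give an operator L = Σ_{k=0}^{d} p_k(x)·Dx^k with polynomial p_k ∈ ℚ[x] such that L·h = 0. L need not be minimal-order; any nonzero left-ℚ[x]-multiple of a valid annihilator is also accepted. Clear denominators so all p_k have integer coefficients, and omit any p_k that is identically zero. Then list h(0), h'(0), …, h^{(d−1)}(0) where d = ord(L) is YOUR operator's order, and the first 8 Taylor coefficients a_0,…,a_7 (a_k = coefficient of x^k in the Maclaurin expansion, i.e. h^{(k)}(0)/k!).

f: a_k = -3, 0, 27/2, 0, -81/8, 0, 243/80, 0, …
g: a_k = 4, 16, 64, 256, 1024, 4096, 16384, 65536, …
h₀=f+g: left-lcm gives L₀, ord ≤ 3.
L = (-3780 + 2592·x - 5184·x^2) + (369 - 2124·x + 3888·x^2 - 5184·x^3)·Dx + (-420 + 288·x - 576·x^2)·Dx^2 + (41 - 236·x + 432·x^2 - 576·x^3)·Dx^3  (order 3).
h: a_k = 1, 16, 155/2, 256, 8111/8, 4096, 1310963/80, 65536, …
ICs: h(0) = 1, h′(0) = 16, h′′(0) = 155.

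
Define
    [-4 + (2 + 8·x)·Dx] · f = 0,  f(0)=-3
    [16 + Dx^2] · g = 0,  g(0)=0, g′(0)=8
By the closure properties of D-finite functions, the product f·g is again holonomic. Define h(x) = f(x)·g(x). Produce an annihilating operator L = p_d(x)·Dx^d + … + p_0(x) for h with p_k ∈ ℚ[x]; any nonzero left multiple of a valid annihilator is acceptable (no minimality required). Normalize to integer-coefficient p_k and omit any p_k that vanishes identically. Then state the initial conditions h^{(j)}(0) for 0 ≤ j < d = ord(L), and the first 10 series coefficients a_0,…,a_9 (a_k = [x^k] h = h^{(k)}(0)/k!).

f: a_k = -3, -6, 6, -12, 30, -84, 252, -792, 2574, -8580, …
g: a_k = 0, 8, 0, -64/3, 0, 256/15, 0, -2048/315, 0, 4096/2835, …
h₀=f·g: eliminate ⇒ L₀, order ≤ 1·2.
L = (28 + 128·x + 256·x^2) + (-4 - 16·x)·Dx + (1 + 8·x + 16·x^2)·Dx^2  (order 2).
h: a_k = 0, -24, -48, 112, 32, 304/5, -2592/5, 31456/21, -494528/105, 2964400/189, …
ICs: h(0) = 0, h′(0) = -24.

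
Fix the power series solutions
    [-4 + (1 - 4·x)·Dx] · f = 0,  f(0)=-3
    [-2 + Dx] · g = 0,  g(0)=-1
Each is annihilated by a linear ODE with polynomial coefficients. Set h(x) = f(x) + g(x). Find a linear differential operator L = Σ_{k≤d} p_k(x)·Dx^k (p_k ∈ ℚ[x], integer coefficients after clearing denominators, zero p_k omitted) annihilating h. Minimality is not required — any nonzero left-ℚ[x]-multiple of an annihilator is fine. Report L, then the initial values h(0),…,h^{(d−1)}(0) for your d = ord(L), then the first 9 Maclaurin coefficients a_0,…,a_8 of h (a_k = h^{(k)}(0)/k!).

L = (-24 - 32·x) + (14 + 16·x - 32·x^2)·Dx + (-1 + 16·x^2)·Dx^2  (order 2).
h: a_k = -4, -14, -50, -580/3, -2306/3, -46084/15, -552964/45, -15482888/315, -61931522/315, …
ICs: h(0) = -4, h′(0) = -14.

f: a_k = -3, -12, -48, -192, -768, -3072, -12288, -49152, -196608, …
g: a_k = -1, -2, -2, -4/3, -2/3, -4/15, -4/45, -8/315, -2/315, …
Sum ⇒ L₀ = lclm(L_f,L_g) in ℚ(x)⟨Dx⟩.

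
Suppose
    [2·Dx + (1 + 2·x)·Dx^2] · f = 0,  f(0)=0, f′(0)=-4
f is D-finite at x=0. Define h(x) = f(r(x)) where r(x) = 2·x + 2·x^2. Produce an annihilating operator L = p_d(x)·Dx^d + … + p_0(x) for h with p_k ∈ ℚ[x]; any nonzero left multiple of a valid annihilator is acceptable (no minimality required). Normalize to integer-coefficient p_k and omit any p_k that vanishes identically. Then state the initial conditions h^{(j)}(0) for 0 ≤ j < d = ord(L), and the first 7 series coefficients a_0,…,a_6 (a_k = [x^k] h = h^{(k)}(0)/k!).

f: a_k = 0, -4, 4, -16/3, 8, -64/5, 64/3, …
Substitute x→r, Dx→(1/r')Dx; clear ⇒ L₀.
L = 2·Dx + (1 + 2·x)·Dx^2  (order 2).
h: a_k = 0, -8, 8, -32/3, 16, -128/5, 128/3, …
ICs: h(0) = 0, h′(0) = -8.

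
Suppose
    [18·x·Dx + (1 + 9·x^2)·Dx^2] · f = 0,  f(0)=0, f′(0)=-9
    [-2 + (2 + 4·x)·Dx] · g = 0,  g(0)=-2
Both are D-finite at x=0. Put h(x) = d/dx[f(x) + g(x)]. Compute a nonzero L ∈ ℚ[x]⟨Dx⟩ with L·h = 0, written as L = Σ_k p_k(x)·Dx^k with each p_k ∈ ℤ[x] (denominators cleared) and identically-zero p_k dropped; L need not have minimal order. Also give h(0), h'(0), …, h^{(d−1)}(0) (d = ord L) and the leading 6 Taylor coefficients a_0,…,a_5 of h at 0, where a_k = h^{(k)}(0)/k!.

f: a_k = 0, -9, 0, 27, 0, -729/5, …
g: a_k = -2, -2, 1, -1, 5/4, -7/4, …
Sum ⇒ L₀ = lclm(L_f,L_g) in ℚ(x)⟨Dx⟩.
Derive L from L₀ (diff closure).
L = (-36 - 180·x + 972·x^2 + 972·x^3) + (-42 - 144·x + 720·x^2 + 3888·x^3 + 3402·x^4)·Dx + (-2 + 32·x + 108·x^2 + 396·x^3 + 1134·x^4 + 972·x^5)·Dx^2  (order 2).
h: a_k = -11, 2, 78, 5, -2951/4, 63/4, …
ICs: h(0) = -11, h′(0) = 2.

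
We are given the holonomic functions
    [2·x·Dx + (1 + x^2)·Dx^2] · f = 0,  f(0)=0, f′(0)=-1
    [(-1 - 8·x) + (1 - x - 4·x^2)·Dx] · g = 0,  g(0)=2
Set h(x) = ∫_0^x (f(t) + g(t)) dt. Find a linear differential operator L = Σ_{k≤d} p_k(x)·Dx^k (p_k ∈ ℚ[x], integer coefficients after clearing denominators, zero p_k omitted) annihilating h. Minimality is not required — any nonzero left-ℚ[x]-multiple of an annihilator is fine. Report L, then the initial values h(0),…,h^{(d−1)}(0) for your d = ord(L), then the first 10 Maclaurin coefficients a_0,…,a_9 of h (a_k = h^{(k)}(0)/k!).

L = (10 - 40·x - 478·x^2 - 864·x^3 - 2496·x^4 - 384·x^6)·Dx^2 + (-28 - 246·x - 316·x^2 - 1182·x^3 - 752·x^4 - 2048·x^5 - 48·x^6 - 384·x^7)·Dx^3 + (5 + 8·x + 32·x^2 - 104·x^3 - 197·x^4 - 128·x^5 - 288·x^6 - 16·x^7 - 64·x^8)·Dx^4  (order 4).
h: a_k = 0, 2, 1/2, 10/3, 55/12, 58/5, 649/30, 362/7, 6175/56, 2330/9, …
ICs: h(0) = 0, h′(0) = 2, h′′(0) = 1, h′′′(0) = 20.

f: a_k = 0, -1, 0, 1/3, 0, -1/5, 0, 1/7, 0, -1/9, …
g: a_k = 2, 2, 10, 18, 58, 130, 362, 882, 2330, 5858, …
L₀ := lclm(L_f,L_g); ord L₀ ≤ 2+1.
∫: right-multiply L₀ by Dx.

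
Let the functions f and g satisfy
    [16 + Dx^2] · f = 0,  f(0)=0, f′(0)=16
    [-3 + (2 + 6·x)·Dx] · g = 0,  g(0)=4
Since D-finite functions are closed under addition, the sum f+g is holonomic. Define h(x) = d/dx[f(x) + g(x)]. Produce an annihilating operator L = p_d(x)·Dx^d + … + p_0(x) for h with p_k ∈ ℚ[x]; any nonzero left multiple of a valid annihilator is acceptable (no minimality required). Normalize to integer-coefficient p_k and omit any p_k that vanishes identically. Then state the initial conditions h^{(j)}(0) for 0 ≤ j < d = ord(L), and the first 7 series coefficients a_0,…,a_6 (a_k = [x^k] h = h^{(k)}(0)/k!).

f: a_k = 0, 16, 0, -128/3, 0, 512/15, 0, …
g: a_k = 4, 6, -9/2, 27/4, -405/32, 1701/64, -15309/256, …
f+g: L₀ = lclm(L_f,L_g), ord ≤ 2+1.
Differentiate: ansatz ord ≤ ord L₀ ⇒ L.
L = (-9552 - 18432·x - 27648·x^2) + (-2912 - 21024·x - 55296·x^2 - 55296·x^3)·Dx + (-597 - 1152·x - 1728·x^2)·Dx^2 + (-182 - 1314·x - 3456·x^2 - 3456·x^3)·Dx^3  (order 3).
h: a_k = 22, -9, -431/4, -405/8, 58283/192, -45927/128, 20636713/23040, …
ICs: h(0) = 22, h′(0) = -9, h′′(0) = -431/2.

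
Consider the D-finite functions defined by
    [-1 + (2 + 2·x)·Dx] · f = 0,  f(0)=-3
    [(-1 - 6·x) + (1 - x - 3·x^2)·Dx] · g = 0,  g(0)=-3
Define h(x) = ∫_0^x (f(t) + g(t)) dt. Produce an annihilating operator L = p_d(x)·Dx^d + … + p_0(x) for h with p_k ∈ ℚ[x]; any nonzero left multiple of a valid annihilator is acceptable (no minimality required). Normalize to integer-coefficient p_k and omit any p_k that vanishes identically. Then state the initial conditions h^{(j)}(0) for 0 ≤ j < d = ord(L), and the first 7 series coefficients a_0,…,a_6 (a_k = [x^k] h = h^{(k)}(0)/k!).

L = (17 + 57·x + 135·x^2 + 90·x^3)·Dx + (-33 - 134·x - 387·x^2 - 510·x^3 - 225·x^4)·Dx^2 + (2 + 30·x + 22·x^2 - 126·x^3 - 210·x^4 - 90·x^5)·Dx^3  (order 3).
h: a_k = 0, -6, -9/4, -31/8, -339/64, -7281/640, -10247/512, …
ICs: h(0) = 0, h′(0) = -6, h′′(0) = -9/2.

f: a_k = -3, -3/2, 3/8, -3/16, 15/128, -21/256, 63/1024, …
g: a_k = -3, -3, -12, -21, -57, -120, -291, …
L₀ := lclm(L_f,L_g); ord L₀ ≤ 1+1.
h=∫₀ˣh₀: take L = L₀·Dx.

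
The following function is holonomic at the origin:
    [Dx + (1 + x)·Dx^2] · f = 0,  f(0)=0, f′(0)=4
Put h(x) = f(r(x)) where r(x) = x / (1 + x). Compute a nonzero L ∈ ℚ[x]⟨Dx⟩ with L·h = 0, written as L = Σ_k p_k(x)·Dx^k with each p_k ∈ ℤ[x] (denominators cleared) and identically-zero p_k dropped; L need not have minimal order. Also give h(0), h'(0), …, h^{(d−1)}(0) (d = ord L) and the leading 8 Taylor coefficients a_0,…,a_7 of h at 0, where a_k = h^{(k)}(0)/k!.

f: a_k = 0, 4, -2, 4/3, -1, 4/5, -2/3, 4/7, …
f∘r: x↦r, Dx↦Dx/r' in L_f ⇒ L₀.
L = (3 + 4·x)·Dx + (1 + 3·x + 2·x^2)·Dx^2  (order 2).
h: a_k = 0, 4, -6, 28/3, -15, 124/5, -42, 508/7, …
ICs: h(0) = 0, h′(0) = 4.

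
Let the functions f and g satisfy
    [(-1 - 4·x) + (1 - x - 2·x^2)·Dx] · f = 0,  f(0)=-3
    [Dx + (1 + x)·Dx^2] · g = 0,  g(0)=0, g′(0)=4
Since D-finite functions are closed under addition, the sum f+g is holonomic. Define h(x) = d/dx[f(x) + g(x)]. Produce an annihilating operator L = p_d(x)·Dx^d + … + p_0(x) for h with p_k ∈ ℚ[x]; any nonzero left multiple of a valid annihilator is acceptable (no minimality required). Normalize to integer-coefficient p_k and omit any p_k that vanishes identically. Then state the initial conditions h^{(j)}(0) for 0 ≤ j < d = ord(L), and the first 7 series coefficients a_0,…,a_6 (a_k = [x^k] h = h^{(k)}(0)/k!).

L = (42 + 144·x + 144·x^2 + 96·x^3) + (28 + 172·x + 312·x^2 + 328·x^3 + 160·x^4)·Dx + (-7 - 14·x + 5·x^2 + 56·x^3 + 76·x^4 + 32·x^5)·Dx^2  (order 2).
h: a_k = 1, -22, -41, -136, -311, -778, -1781, …
ICs: h(0) = 1, h′(0) = -22.

f: a_k = -3, -3, -9, -15, -33, -63, -129, …
g: a_k = 0, 4, -2, 4/3, -1, 4/5, -2/3, …
h₀=f+g: left-lcm gives L₀, ord ≤ 3.
Differentiate: ansatz ord ≤ ord L₀ ⇒ L.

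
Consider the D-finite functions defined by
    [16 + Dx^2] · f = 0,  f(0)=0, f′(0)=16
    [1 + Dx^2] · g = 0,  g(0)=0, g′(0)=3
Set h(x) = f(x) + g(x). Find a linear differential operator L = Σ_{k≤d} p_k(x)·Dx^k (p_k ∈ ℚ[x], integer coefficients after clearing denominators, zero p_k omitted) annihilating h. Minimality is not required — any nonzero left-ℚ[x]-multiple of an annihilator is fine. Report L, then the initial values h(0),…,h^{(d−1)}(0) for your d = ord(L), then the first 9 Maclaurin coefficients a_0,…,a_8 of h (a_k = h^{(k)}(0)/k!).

f: a_k = 0, 16, 0, -128/3, 0, 512/15, 0, -4096/315, 0, …
g: a_k = 0, 3, 0, -1/2, 0, 1/40, 0, -1/1680, 0, …
Weyl lclm of L_f,L_g ⇒ L₀ (ord ≤ 4).
L = 16 + 17·Dx^2 + Dx^4  (order 4).
h: a_k = 0, 19, 0, -259/6, 0, 4099/120, 0, -65539/5040, 0, …
ICs: h(0) = 0, h′(0) = 19, h′′(0) = 0, h′′′(0) = -259.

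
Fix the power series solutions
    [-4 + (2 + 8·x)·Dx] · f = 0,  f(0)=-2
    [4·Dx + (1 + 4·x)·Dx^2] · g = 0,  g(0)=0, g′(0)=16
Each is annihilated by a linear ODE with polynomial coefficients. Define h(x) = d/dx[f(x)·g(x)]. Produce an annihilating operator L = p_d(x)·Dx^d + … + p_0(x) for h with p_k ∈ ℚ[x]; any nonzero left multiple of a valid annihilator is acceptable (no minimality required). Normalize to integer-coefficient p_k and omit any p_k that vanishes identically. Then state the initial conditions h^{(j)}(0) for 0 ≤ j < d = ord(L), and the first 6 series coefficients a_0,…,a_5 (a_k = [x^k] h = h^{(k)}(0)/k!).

f: a_k = -2, -4, 4, -8, 20, -56, …
g: a_k = 0, 16, -32, 256/3, -256, 4096/5, …
h₀=f·g: eliminate ⇒ L₀, order ≤ 1·2.
h₀' ⇒ L via d/dx closure of L₀.
L = 4 + (8 + 32·x)·Dx + (1 + 8·x + 16·x^2)·Dx^2  (order 2).
h: a_k = -32, 0, 64, -1024/3, 4544/3, -31744/5, …
ICs: h(0) = -32, h′(0) = 0.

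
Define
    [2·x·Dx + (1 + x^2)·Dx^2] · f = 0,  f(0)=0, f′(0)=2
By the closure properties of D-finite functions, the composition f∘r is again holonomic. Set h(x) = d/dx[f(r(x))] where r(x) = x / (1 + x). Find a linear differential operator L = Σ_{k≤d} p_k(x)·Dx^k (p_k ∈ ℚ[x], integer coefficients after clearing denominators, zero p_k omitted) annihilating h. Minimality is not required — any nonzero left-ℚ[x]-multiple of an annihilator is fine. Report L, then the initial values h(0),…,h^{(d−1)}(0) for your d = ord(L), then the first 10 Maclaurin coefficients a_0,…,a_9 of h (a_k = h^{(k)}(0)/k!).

f: a_k = 0, 2, 0, -2/3, 0, 2/5, 0, -2/7, 0, 2/9, …
f∘r: x↦r, Dx↦Dx/r' in L_f ⇒ L₀.
Derive L from L₀ (diff closure).
L = (2 + 4·x) + (1 + 2·x + 2·x^2)·Dx  (order 1).
h: a_k = 2, -4, 4, 0, -8, 16, -16, 0, 32, -64, …
ICs: h(0) = 2.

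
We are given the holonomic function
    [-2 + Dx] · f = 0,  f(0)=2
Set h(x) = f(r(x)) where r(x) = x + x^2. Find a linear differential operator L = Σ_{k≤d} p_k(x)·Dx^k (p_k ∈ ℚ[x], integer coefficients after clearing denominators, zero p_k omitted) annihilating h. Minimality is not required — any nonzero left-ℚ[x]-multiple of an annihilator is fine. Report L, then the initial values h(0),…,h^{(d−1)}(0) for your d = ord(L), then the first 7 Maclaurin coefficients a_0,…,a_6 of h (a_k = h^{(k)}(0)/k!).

f: a_k = 2, 4, 4, 8/3, 4/3, 8/15, 8/45, …
Substitute x→r, Dx→(1/r')Dx; clear ⇒ L₀.
L = (-2 - 4·x) + Dx  (order 1).
h: a_k = 2, 4, 8, 32/3, 40/3, 208/15, 608/45, …
ICs: h(0) = 2.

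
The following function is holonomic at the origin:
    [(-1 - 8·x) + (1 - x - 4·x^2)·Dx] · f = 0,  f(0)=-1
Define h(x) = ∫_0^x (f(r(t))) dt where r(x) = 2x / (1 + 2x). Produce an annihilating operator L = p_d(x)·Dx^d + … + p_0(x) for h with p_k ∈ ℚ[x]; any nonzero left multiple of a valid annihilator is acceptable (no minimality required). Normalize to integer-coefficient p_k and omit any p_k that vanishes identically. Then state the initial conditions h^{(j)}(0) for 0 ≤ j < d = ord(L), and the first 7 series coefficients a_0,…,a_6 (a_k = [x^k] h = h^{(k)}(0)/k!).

L = (2 + 36·x)·Dx + (-1 - 4·x + 12·x^2 + 32·x^3)·Dx^2  (order 2).
h: a_k = 0, -1, -1, -16/3, 0, -256/5, 256/3, …
ICs: h(0) = 0, h′(0) = -1.

f: a_k = -1, -1, -5, -9, -29, -65, -181, …
Substitute x→r, Dx→(1/r')Dx; clear ⇒ L₀.
∫: right-multiply L₀ by Dx.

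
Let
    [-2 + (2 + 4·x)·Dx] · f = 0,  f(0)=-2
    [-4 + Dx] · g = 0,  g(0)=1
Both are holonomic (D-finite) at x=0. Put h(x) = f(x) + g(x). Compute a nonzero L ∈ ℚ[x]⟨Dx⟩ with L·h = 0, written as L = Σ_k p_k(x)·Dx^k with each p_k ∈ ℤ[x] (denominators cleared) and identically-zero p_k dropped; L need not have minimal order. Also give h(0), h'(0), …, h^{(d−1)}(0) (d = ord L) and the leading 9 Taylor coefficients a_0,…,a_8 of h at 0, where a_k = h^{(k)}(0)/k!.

L = (20 + 32·x) + (-17 - 64·x - 64·x^2)·Dx + (3 + 14·x + 16·x^2)·Dx^2  (order 2).
h: a_k = -1, 2, 9, 29/3, 143/12, 407/60, 2993/360, -2203/2520, 167903/20160, …
ICs: h(0) = -1, h′(0) = 2.

f: a_k = -2, -2, 1, -1, 5/4, -7/4, 21/8, -33/8, 429/64, …
g: a_k = 1, 4, 8, 32/3, 32/3, 128/15, 256/45, 1024/315, 512/315, …
h₀=f+g: left-lcm gives L₀, ord ≤ 2.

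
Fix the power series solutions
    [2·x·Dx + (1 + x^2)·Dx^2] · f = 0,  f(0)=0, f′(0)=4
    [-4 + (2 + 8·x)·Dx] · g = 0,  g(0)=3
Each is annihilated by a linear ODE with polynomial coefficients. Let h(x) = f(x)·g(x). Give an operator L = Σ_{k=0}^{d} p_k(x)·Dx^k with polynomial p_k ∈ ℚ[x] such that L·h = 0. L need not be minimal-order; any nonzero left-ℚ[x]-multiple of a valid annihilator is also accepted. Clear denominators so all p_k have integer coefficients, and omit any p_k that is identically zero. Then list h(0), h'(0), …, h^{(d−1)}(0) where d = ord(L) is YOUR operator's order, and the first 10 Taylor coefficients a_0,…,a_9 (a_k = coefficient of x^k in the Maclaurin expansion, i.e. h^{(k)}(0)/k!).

f: a_k = 0, 4, 0, -4/3, 0, 4/5, 0, -4/7, 0, 4/9, …
g: a_k = 3, 6, -6, 12, -30, 84, -252, 792, -2574, 8580, …
Sym-product of L_f,L_g gives L₀ (≤ ord 2).
L = (12 - 4·x - 4·x^2) + (-4 - 14·x + 12·x^2 + 16·x^3)·Dx + (1 + 8·x + 17·x^2 + 8·x^3 + 16·x^4)·Dx^2  (order 2).
h: a_k = 0, 12, 24, -28, 40, -548/5, 1624/5, -34108/35, 107176/35, -209564/21, …
ICs: h(0) = 0, h′(0) = 12.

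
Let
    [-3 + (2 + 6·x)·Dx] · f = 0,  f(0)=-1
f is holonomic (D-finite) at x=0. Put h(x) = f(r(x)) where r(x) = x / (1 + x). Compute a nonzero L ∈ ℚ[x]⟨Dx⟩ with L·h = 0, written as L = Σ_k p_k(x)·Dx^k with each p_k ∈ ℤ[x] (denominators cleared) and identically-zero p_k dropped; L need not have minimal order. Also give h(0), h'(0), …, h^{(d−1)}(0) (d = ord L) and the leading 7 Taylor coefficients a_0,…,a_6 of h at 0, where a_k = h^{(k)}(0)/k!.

L = -3 + (2 + 10·x + 8·x^2)·Dx  (order 1).
h: a_k = -1, -3/2, 21/8, -87/16, 1677/128, -9069/256, 106305/1024, …
ICs: h(0) = -1.

f: a_k = -1, -3/2, 9/8, -27/16, 405/128, -1701/256, 15309/1024, …
Change of var in L_f (x↦r) gives L₀.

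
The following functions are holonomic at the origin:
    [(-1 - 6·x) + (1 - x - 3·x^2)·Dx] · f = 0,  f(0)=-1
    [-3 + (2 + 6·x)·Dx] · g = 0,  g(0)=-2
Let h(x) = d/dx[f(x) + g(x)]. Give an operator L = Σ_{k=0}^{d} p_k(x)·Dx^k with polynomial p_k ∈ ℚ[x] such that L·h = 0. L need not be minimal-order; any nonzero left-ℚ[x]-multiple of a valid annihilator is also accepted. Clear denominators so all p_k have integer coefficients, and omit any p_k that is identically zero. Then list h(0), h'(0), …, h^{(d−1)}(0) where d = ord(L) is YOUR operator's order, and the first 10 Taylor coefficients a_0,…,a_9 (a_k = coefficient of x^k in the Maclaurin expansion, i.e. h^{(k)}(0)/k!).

f: a_k = -1, -1, -4, -7, -19, -40, -97, -217, -508, -1159, …
g: a_k = -2, -3, 9/4, -27/8, 405/64, -1701/128, 15309/512, -72171/1024, 2814669/16384, -14073345/32768, …
Sum ⇒ L₀ = lclm(L_f,L_g) in ℚ(x)⟨Dx⟩.
Derive L from L₀ (diff closure).
L = (-468 - 2754·x - 7452·x^2 - 6804·x^3 - 7290·x^4) + (-141 - 2052·x - 10179·x^2 - 21384·x^3 - 26001·x^4 - 21870·x^5)·Dx + (38 + 274·x + 546·x^2 - 234·x^3 - 2970·x^4 - 6642·x^5 - 4860·x^6)·Dx^2  (order 2).
h: a_k = -4, -7/2, -249/8, -811/16, -34105/128, -103065/256, -2060653/1024, -5508403/2048, -468463113/32768, -1040590285/65536, …
ICs: h(0) = -4, h′(0) = -7/2.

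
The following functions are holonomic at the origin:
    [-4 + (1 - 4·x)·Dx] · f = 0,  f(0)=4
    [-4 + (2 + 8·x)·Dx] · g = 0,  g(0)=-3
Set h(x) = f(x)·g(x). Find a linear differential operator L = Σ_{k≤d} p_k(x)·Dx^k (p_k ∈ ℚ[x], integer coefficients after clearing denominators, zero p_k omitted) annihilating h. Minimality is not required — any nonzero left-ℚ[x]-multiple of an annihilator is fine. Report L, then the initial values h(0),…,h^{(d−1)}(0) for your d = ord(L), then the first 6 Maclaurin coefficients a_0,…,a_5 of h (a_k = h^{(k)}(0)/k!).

L = (6 + 8·x) + (-1 + 16·x^2)·Dx  (order 1).
h: a_k = -12, -72, -264, -1104, -4296, -17520, …
ICs: h(0) = -12.

f: a_k = 4, 16, 64, 256, 1024, 4096, …
g: a_k = -3, -6, 6, -12, 30, -84, …
f·g: L₀ = L_f ⊗_s L_g, ord ≤ 1·1.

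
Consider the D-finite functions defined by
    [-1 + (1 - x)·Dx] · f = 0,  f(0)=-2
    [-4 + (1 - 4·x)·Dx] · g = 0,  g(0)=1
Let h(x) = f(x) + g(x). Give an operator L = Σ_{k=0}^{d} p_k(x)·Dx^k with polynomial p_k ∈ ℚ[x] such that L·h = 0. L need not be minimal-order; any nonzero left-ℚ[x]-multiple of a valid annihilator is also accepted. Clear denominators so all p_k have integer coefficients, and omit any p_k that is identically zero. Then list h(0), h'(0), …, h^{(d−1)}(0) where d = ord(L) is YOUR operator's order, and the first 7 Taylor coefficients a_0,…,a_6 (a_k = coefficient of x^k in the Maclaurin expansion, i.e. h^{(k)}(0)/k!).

f: a_k = -2, -2, -2, -2, -2, -2, -2, …
g: a_k = 1, 4, 16, 64, 256, 1024, 4096, …
Sum ⇒ L₀ = lclm(L_f,L_g) in ℚ(x)⟨Dx⟩.
L = -8 + (10 - 16·x)·Dx + (-1 + 5·x - 4·x^2)·Dx^2  (order 2).
h: a_k = -1, 2, 14, 62, 254, 1022, 4094, …
ICs: h(0) = -1, h′(0) = 2.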